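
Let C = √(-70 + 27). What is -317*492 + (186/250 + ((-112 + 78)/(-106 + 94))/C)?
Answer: -19495407/125 - 17*I*√43/258 ≈ -1.5596e+5 - 0.43208*I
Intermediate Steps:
C = I*√43 (C = √(-43) = I*√43 ≈ 6.5574*I)
-317*492 + (186/250 + ((-112 + 78)/(-106 + 94))/C) = -317*492 + (186/250 + ((-112 + 78)/(-106 + 94))/((I*√43))) = -155964 + (186*(1/250) + (-34/(-12))*(-I*√43/43)) = -155964 + (93/125 + (-34*(-1/12))*(-I*√43/43)) = -155964 + (93/125 + 17*(-I*√43/43)/6) = -155964 + (93/125 - 17*I*√43/258) = -19495407/125 - 17*I*√43/258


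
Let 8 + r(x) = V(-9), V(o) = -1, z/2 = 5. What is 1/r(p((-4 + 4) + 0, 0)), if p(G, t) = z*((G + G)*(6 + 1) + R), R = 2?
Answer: -1/9 ≈ -0.11111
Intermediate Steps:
z = 10 (z = 2*5 = 10)
p(G, t) = 20 + 140*G (p(G, t) = 10*((G + G)*(6 + 1) + 2) = 10*((2*G)*7 + 2) = 10*(14*G + 2) = 10*(2 + 14*G) = 20 + 140*G)
r(x) = -9 (r(x) = -8 - 1 = -9)
1/r(p((-4 + 4) + 0, 0)) = 1/(-9) = -1/9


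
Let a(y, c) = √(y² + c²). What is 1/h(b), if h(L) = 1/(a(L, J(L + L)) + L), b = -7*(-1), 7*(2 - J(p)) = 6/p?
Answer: 7 + √126674/49 ≈ 14.264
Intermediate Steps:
J(p) = 2 - 6/(7*p)
a(y, c) = √(c² + y²)
b = 7
h(L) = 1/(L + √(L² + (2 - 3/(7*L))²)) (h(L) = 1/(√((2 - 6/(7*(L + L)))² + L²) + L) = 1/(√((2 - 6*1/(2*L)/7)² + L²) + L) = 1/(√((2 - 3/(7*L))² + L²) + L) = 1/(√(L² + (2 - 3/(7*L))²) + L) = 1/(L + √(L² + (2 - 3/(7*L))²)))
1/h(b) = 1/(7/(√(((-3 + 14*7)² + 49*7⁴)/7²) + 7*7)) = 1/(7/(√(((-3 + 98)² + 49*2401)/49) + 49)) = 1/(7/(√((95² + 117649)/49) + 49)) = 1/(7/(√((9025 + 117649)/49) + 49)) = 1/(7/(√((1/49)*126674) + 49)) = 1/(7/(√(126674/49) + 49)) = 1/(7/(√126674/7 + 49)) = 1/(7/(49 + √126674/7)) = 7 + √126674/49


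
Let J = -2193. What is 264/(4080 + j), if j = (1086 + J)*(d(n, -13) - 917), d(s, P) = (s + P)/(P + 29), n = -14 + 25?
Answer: 704/2718233 ≈ 0.00025899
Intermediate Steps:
n = 11
d(s, P) = (P + s)/(29 + P)
j = 8122059/8 (j = (1086 - 2193)*((-13 + 11)/(29 - 13) - 917) = -1107*(-2/16 - 917) = -1107*((1/16)*(-2) - 917) = -1107*(-1/8 - 917) = -1107*(-7337/8) = 8122059/8 ≈ 1.0153e+6)
264/(4080 + j) = 264/(4080 + 8122059/8) = 264/(8154699/8) = 264*(8/8154699) = 704/2718233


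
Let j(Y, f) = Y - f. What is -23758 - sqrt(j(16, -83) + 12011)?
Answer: -23758 - sqrt(12110) ≈ -23868.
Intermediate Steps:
-23758 - sqrt(j(16, -83) + 12011) = -23758 - sqrt((16 - 1*(-83)) + 12011) = -23758 - sqrt((16 + 83) + 12011) = -23758 - sqrt(99 + 12011) = -23758 - sqrt(12110)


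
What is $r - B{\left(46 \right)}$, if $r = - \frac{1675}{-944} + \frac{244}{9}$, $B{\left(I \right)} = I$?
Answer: $- \frac{145405}{8496} \approx -17.115$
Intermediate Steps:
$r = \frac{245411}{8496}$ ($r = \left(-1675\right) \left(- \frac{1}{944}\right) + 244 \cdot \frac{1}{9} = \frac{1675}{944} + \frac{244}{9} = \frac{245411}{8496} \approx 28.885$)
$r - B{\left(46 \right)} = \frac{245411}{8496} - 46 = - \frac{145405}{8496}$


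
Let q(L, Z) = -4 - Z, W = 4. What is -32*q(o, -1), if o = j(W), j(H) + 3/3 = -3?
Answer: 96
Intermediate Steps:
j(H) = -4 (j(H) = -1 - 3 = -4)
o = -4
-32*q(o, -1) = -32*(-4 - 1*(-1)) = -32*(-4 + 1) = -32*(-3) = 96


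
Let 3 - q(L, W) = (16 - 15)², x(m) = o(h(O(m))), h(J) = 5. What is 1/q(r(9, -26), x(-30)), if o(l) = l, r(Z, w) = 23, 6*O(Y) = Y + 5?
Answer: ½ ≈ 0.50000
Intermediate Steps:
O(Y) = ⅚ + Y/6 (O(Y) = (Y + 5)/6 = (5 + Y)/6 = ⅚ + Y/6)
x(m) = 5
q(L, W) = 2 (q(L, W) = 3 - (16 - 15)² = 3 - 1*1² = 3 - 1*1 = 3 - 1 = 2)
1/q(r(9, -26), x(-30)) = 1/2 = ½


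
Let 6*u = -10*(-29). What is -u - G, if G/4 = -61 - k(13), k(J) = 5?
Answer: 647/3 ≈ 215.67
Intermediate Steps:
u = 145/3 (u = (-10*(-29))/6 = (⅙)*290 = 145/3 ≈ 48.333)
G = -264 (G = 4*(-61 - 1*5) = 4*(-61 - 5) = 4*(-66) = -264)
-u - G = -1*145/3 - 1*(-264) = -145/3 + 264 = 647/3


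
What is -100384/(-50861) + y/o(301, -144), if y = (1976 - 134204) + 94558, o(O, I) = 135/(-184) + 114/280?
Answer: 12338825230352/106960683 ≈ 1.1536e+5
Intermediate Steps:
o(O, I) = -2103/6440 (o(O, I) = 135*(-1/184) + 114*(1/280) = -135/184 + 57/140 = -2103/6440)
y = -37670 (y = -132228 + 94558 = -37670)
-100384/(-50861) + y/o(301, -144) = -100384/(-50861) - 37670/(-2103/6440) = -100384*(-1/50861) - 37670*(-6440/2103) = 100384/50861 + 242594800/2103 = 12338825230352/106960683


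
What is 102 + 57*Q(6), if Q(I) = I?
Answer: 444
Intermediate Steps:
102 + 57*Q(6) = 102 + 57*6 = 102 + 342 = 444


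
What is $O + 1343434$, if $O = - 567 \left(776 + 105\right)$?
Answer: $843907$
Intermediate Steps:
$O = -499527$ ($O = \left(-567\right) 881 = -499527$)
$O + 1343434 = -499527 + 1343434 = 843907$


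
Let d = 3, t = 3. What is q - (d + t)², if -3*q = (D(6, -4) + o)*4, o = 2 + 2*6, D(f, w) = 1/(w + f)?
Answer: -166/3 ≈ -55.333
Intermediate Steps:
D(f, w) = 1/(f + w)
o = 14 (o = 2 + 12 = 14)
q = -58/3 (q = -(1/(6 - 4) + 14)*4/3 = -(1/2 + 14)*4/3 = -(½ + 14)*4/3 = -29*4/6 = -⅓*58 = -58/3 ≈ -19.333)
q - (d + t)² = -58/3 - (3 + 3)² = -58/3 - 1*6² = -58/3 - 1*36 = -58/3 - 36 = -166/3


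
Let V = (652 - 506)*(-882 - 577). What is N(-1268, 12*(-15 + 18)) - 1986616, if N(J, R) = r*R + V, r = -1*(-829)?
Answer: -2169786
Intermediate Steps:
r = 829
V = -213014 (V = 146*(-1459) = -213014)
N(J, R) = -213014 + 829*R (N(J, R) = 829*R - 213014 = -213014 + 829*R)
N(-1268, 12*(-15 + 18)) - 1986616 = (-213014 + 829*(12*(-15 + 18))) - 1986616 = (-213014 + 829*(12*3)) - 1986616 = (-213014 + 829*36) - 1986616 = (-213014 + 29844) - 1986616 = -183170 - 1986616 = -2169786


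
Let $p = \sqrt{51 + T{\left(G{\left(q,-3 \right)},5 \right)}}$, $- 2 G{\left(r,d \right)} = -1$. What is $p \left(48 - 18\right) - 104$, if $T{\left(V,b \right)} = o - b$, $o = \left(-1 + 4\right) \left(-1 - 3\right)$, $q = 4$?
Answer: $-104 + 30 \sqrt{34} \approx 70.929$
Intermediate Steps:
$o = -12$ ($o = 3 \left(-4\right) = -12$)
$G{\left(r,d \right)} = \frac{1}{2}$ ($G{\left(r,d \right)} = \left(- \frac{1}{2}\right) \left(-1\right) = \frac{1}{2}$)
$T{\left(V,b \right)} = -12 - b$
$p = \sqrt{34}$ ($p = \sqrt{51 - 17} = \sqrt{34} \approx 5.8309$)
$p \left(48 - 18\right) - 104 = \sqrt{34} \left(48 - 18\right) - 104 = \sqrt{34} \cdot 30 - 104 = 30 \sqrt{34} - 104 = -104 + 30 \sqrt{34}$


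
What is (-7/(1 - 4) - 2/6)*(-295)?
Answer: -590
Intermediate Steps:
(-7/(1 - 4) - 2/6)*(-295) = (-7/(-3) - 2*1/6)*(-295) = (-7*(-1/3) - 1/3)*(-295) = (7/3 - 1/3)*(-295) = 2*(-295) = -590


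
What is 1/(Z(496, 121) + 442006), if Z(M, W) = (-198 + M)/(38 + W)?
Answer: 159/70279252 ≈ 2.2624e-6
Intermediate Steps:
Z(M, W) = (-198 + M)/(38 + W)
1/(Z(496, 121) + 442006) = 1/((-198 + 496)/(38 + 121) + 442006) = 1/(298/159 + 442006) = 1/(70279252/159) = 159/70279252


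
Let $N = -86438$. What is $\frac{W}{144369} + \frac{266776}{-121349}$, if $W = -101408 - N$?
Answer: $- \frac{13443592958}{5839677927} \approx -2.3021$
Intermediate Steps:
$W = -14970$ ($W = -101408 - -86438 = -101408 + 86438 = -14970$)
$\frac{W}{144369} + \frac{266776}{-121349} = - \frac{14970}{144369} + \frac{266776}{-121349} = \left(-14970\right) \frac{1}{144369} + 266776 \left(- \frac{1}{121349}\right) = - \frac{4990}{48123} - \frac{266776}{121349} = - \frac{13443592958}{5839677927}$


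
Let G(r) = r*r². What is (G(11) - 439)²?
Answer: 795664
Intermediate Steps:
G(r) = r³
(G(11) - 439)² = (11³ - 439)² = (1331 - 439)² = 892² = 795664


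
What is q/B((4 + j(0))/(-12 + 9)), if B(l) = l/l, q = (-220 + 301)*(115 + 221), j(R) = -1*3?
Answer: 27216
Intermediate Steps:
j(R) = -3
q = 27216 (q = 81*336 = 27216)
B(l) = 1
q/B((4 + j(0))/(-12 + 9)) = 27216/1 = 27216*1 = 27216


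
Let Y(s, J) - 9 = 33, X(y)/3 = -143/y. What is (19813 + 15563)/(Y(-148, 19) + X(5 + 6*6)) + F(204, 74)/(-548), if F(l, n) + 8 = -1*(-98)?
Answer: 132451933/118094 ≈ 1121.6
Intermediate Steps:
X(y) = -429/y (X(y) = 3*(-143/y) = -429/y)
Y(s, J) = 42 (Y(s, J) = 9 + 33 = 42)
F(l, n) = 90 (F(l, n) = -8 - 1*(-98) = -8 + 98 = 90)
(19813 + 15563)/(Y(-148, 19) + X(5 + 6*6)) + F(204, 74)/(-548) = (19813 + 15563)/(42 - 429/(5 + 6*6)) + 90/(-548) = 35376/(42 - 429/(5 + 36)) + 90*(-1/548) = 35376/(42 - 429/41) - 45/274 = 35376/(1293/41) - 45/274 = 35376*(41/1293) - 45/274 = 483472/431 - 45/274 = 132451933/118094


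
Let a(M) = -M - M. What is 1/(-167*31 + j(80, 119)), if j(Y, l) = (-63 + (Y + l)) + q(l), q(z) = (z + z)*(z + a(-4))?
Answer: 1/25185 ≈ 3.9706e-5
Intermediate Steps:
a(M) = -2*M
q(z) = 2*z*(8 + z) (q(z) = (z + z)*(z - 2*(-4)) = (2*z)*(z + 8) = (2*z)*(8 + z) = 2*z*(8 + z))
j(Y, l) = -63 + Y + l + 2*l*(8 + l) (j(Y, l) = (-63 + (Y + l)) + 2*l*(8 + l) = (-63 + Y + l) + 2*l*(8 + l) = -63 + Y + l + 2*l*(8 + l))
1/(-167*31 + j(80, 119)) = 1/(-167*31 + (-63 + 80 + 119 + 2*119*(8 + 119))) = 1/(-5177 + (-63 + 80 + 119 + 2*119*127)) = 1/(-5177 + (-63 + 80 + 119 + 30226)) = 1/(-5177 + 30362) = 1/25185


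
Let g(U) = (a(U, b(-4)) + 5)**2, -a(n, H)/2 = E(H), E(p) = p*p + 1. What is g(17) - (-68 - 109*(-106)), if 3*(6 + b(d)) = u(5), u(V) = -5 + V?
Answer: -6725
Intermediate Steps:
E(p) = 1 + p**2 (E(p) = p**2 + 1 = 1 + p**2)
b(d) = -6 (b(d) = -6 + (-5 + 5)/3 = -6 + (1/3)*0 = -6 + 0 = -6)
a(n, H) = -2 - 2*H**2 (a(n, H) = -2*(1 + H**2) = -2 - 2*H**2)
g(U) = 4761 (g(U) = ((-2 - 2*(-6)**2) + 5)**2 = ((-2 - 2*36) + 5)**2 = ((-2 - 72) + 5)**2 = (-74 + 5)**2 = (-69)**2 = 4761)
g(17) - (-68 - 109*(-106)) = 4761 - (-68 - 109*(-106)) = 4761 - (-68 + 11554) = 4761 - 1*11486 = 4761 - 11486 = -6725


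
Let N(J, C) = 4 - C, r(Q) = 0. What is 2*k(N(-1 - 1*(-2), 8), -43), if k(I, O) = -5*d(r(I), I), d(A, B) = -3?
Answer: 30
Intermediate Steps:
k(I, O) = 15 (k(I, O) = -5*(-3) = 15)
2*k(N(-1 - 1*(-2), 8), -43) = 2*15 = 30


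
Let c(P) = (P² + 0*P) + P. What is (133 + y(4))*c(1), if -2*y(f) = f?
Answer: 262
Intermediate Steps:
c(P) = P + P² (c(P) = (P² + 0) + P = P² + P = P + P²)
y(f) = -f/2
(133 + y(4))*c(1) = (133 - ½*4)*(1*(1 + 1)) = (133 - 2)*(1*2) = 131*2 = 262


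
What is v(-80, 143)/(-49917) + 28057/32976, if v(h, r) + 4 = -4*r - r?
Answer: 474743671/548687664 ≈ 0.86523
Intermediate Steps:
v(h, r) = -4 - 5*r (v(h, r) = -4 + (-4*r - r) = -4 - 5*r)
v(-80, 143)/(-49917) + 28057/32976 = (-4 - 5*143)/(-49917) + 28057/32976 = (-4 - 715)*(-1/49917) + 28057*(1/32976) = -719*(-1/49917) + 28057/32976 = 719/49917 + 28057/32976 = 474743671/548687664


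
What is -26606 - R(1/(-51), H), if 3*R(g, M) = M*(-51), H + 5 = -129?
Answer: -28884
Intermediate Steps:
H = -134 (H = -5 - 129 = -134)
R(g, M) = -17*M (R(g, M) = (M*(-51))/3 = (-51*M)/3 = -17*M)
-26606 - R(1/(-51), H) = -26606 - (-17)*(-134) = -26606 - 1*2278 = -26606 - 2278 = -28884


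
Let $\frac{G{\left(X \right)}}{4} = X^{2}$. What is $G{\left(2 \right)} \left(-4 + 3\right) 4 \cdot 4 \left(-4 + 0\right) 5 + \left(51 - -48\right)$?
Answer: $5219$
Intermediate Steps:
$G{\left(X \right)} = 4 X^{2}$
$G{\left(2 \right)} \left(-4 + 3\right) 4 \cdot 4 \left(-4 + 0\right) 5 + \left(51 - -48\right) = 4 \cdot 2^{2} \left(-4 + 3\right) 4 \cdot 4 \left(-4 + 0\right) 5 + \left(51 - -48\right) = 4 \cdot 4 \left(\left(-1\right) 4\right) 4 \left(\left(-4\right) 5\right) + \left(51 + 48\right) = 16 \left(-4\right) 4 \left(-20\right) + 99 = \left(-64\right) 4 \left(-20\right) + 99 = \left(-256\right) \left(-20\right) + 99 = 5120 + 99 = 5219$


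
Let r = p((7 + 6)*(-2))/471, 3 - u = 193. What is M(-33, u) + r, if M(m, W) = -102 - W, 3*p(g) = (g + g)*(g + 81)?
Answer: 121484/1413 ≈ 85.976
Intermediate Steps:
u = -190 (u = 3 - 1*193 = 3 - 193 = -190)
p(g) = 2*g*(81 + g)/3 (p(g) = ((g + g)*(g + 81))/3 = ((2*g)*(81 + g))/3 = (2*g*(81 + g))/3 = 2*g*(81 + g)/3)
r = -2860/1413 (r = (2*((7 + 6)*(-2))*(81 + (7 + 6)*(-2))/3)/471 = (2*(13*(-2))*(81 + 13*(-2))/3)*(1/471) = ((⅔)*(-26)*(81 - 26))*(1/471) = ((⅔)*(-26)*55)*(1/471) = -2860/3*1/471 = -2860/1413 ≈ -2.0241)
M(-33, u) + r = (-102 - 1*(-190)) - 2860/1413 = (-102 + 190) - 2860/1413 = 88 - 2860/1413 = 121484/1413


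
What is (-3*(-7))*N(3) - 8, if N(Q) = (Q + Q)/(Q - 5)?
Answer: -71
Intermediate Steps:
N(Q) = 2*Q/(-5 + Q) (N(Q) = (2*Q)/(-5 + Q) = 2*Q/(-5 + Q))
(-3*(-7))*N(3) - 8 = (-3*(-7))*(2*3/(-5 + 3)) - 8 = 21*(2*3/(-2)) - 8 = 21*(2*3*(-½)) - 8 = 21*(-3) - 8 = -63 - 8 = -71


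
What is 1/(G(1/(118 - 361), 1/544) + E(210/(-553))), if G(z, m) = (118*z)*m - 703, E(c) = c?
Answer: -5221584/3672761093 ≈ -0.0014217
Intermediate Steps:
G(z, m) = -703 + 118*m*z (G(z, m) = 118*m*z - 703 = -703 + 118*m*z)
1/(G(1/(118 - 361), 1/544) + E(210/(-553))) = 1/((-703 + 118/(544*(118 - 361))) + 210/(-553)) = 1/((-703 + 118*(1/544)/(-243)) + 210*(-1/553)) = 1/((-703 + 118*(1/544)*(-1/243)) - 30/79) = 1/((-703 - 59/66096) - 30/79) = 1/(-46465547/66096 - 30/79) = 1/(-3672761093/5221584) = -5221584/3672761093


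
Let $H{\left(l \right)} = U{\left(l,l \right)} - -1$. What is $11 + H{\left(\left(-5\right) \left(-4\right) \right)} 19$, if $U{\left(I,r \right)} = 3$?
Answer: $87$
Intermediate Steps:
$H{\left(l \right)} = 4$ ($H{\left(l \right)} = 3 - -1 = 3 + 1 = 4$)
$11 + H{\left(\left(-5\right) \left(-4\right) \right)} 19 = 11 + 4 \cdot 19 = 11 + 76 = 87$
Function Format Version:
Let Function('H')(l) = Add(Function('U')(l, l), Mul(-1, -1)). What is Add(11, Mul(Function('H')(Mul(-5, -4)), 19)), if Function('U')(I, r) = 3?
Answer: 87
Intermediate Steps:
Function('H')(l) = 4 (Function('H')(l) = Add(3, Mul(-1, -1)) = Add(3, 1) = 4)
Add(11, Mul(Function('H')(Mul(-5, -4)), 19)) = Add(11, Mul(4, 19)) = Add(11, 76) = 87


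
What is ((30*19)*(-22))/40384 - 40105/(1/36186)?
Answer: -14651714298015/10096 ≈ -1.4512e+9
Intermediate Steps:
((30*19)*(-22))/40384 - 40105/(1/36186) = (570*(-22))*(1/40384) - 40105/1/36186 = -12540*1/40384 - 40105*36186 = -3135/10096 - 1451239530 = -14651714298015/10096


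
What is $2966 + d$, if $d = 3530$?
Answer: $6496$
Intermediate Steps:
$2966 + d = 2966 + 3530 = 6496$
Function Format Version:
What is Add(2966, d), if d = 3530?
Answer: 6496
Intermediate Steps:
Add(2966, d) = Add(2966, 3530) = 6496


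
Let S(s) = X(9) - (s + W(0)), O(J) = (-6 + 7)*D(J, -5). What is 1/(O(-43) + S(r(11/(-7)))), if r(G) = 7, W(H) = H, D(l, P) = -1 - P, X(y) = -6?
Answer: -⅑ ≈ -0.11111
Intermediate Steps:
O(J) = 4 (O(J) = (-6 + 7)*(-1 - 1*(-5)) = 1*(-1 + 5) = 1*4 = 4)
S(s) = -6 - s (S(s) = -6 - (s + 0) = -6 - s)
1/(O(-43) + S(r(11/(-7)))) = 1/(4 + (-6 - 1*7)) = 1/(4 + (-6 - 7)) = 1/(4 - 13) = 1/(-9) = -⅑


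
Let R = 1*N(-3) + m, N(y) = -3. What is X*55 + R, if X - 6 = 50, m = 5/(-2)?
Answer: 6149/2 ≈ 3074.5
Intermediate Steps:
m = -5/2 (m = 5*(-1/2) = -5/2 ≈ -2.5000)
X = 56 (X = 6 + 50 = 56)
R = -11/2 (R = 1*(-3) - 5/2 = -3 - 5/2 = -11/2 ≈ -5.5000)
X*55 + R = 56*55 - 11/2 = 3080 - 11/2 = 6149/2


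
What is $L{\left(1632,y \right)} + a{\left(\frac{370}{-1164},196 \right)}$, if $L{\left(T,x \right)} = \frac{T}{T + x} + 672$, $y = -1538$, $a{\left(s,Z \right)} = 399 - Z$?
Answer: $\frac{41941}{47} \approx 892.36$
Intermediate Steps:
$L{\left(T,x \right)} = 672 + \frac{T}{T + x}$ ($L{\left(T,x \right)} = \frac{T}{T + x} + 672 = 672 + \frac{T}{T + x}$)
$L{\left(1632,y \right)} + a{\left(\frac{370}{-1164},196 \right)} = \frac{672 \left(-1538\right) + 673 \cdot 1632}{1632 - 1538} + \left(399 - 196\right) = \frac{-1033536 + 1098336}{94} + \left(399 - 196\right) = \frac{1}{94} \cdot 64800 + 203 = \frac{32400}{47} + 203 = \frac{41941}{47}$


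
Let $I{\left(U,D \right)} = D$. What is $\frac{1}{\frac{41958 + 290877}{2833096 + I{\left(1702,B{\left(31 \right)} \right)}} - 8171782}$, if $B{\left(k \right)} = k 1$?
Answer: $- \frac{2833127}{23151695889479} \approx -1.2237 \cdot 10^{-7}$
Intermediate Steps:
$B{\left(k \right)} = k$
$\frac{1}{\frac{41958 + 290877}{2833096 + I{\left(1702,B{\left(31 \right)} \right)}} - 8171782} = \frac{1}{\frac{41958 + 290877}{2833096 + 31} - 8171782} = \frac{1}{\frac{332835}{2833127} - 8171782} = \frac{1}{- \frac{23151695889479}{2833127}} = - \frac{2833127}{23151695889479}$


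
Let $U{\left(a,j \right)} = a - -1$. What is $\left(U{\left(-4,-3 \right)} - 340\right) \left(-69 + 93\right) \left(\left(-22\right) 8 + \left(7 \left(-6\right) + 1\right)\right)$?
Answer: $1786344$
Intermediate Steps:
$U{\left(a,j \right)} = 1 + a$ ($U{\left(a,j \right)} = a + 1 = 1 + a$)
$\left(U{\left(-4,-3 \right)} - 340\right) \left(-69 + 93\right) \left(\left(-22\right) 8 + \left(7 \left(-6\right) + 1\right)\right) = \left(\left(1 - 4\right) - 340\right) \left(-69 + 93\right) \left(\left(-22\right) 8 + \left(7 \left(-6\right) + 1\right)\right) = \left(-3 - 340\right) 24 \left(-176 + \left(-42 + 1\right)\right) = - 343 \cdot 24 \left(-176 - 41\right) = - 343 \cdot 24 \left(-217\right) = \left(-343\right) \left(-5208\right) = 1786344$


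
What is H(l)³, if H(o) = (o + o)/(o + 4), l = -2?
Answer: -8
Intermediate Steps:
H(o) = 2*o/(4 + o) (H(o) = (2*o)/(4 + o) = 2*o/(4 + o))
H(l)³ = (2*(-2)/(4 - 2))³ = (2*(-2)/2)³ = (2*(-2)*(½))³ = (-2)³ = -8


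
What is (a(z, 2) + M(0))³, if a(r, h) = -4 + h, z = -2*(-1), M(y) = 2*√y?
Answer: -8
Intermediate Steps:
z = 2
(a(z, 2) + M(0))³ = ((-4 + 2) + 2*√0)³ = (-2 + 2*0)³ = (-2 + 0)³ = (-2)³ = -8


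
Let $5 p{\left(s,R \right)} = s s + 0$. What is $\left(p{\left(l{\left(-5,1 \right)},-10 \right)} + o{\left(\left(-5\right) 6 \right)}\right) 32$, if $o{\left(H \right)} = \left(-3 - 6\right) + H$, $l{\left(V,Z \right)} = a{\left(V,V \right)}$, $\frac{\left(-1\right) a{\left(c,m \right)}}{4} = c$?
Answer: $1312$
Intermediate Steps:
$a{\left(c,m \right)} = - 4 c$
$l{\left(V,Z \right)} = - 4 V$
$p{\left(s,R \right)} = \frac{s^{2}}{5}$ ($p{\left(s,R \right)} = \frac{s s + 0}{5} = \frac{s^{2} + 0}{5} = \frac{s^{2}}{5}$)
$o{\left(H \right)} = -9 + H$ ($o{\left(H \right)} = \left(-3 - 6\right) + H = -9 + H$)
$\left(p{\left(l{\left(-5,1 \right)},-10 \right)} + o{\left(\left(-5\right) 6 \right)}\right) 32 = \left(\frac{\left(\left(-4\right) \left(-5\right)\right)^{2}}{5} - 39\right) 32 = \left(\frac{20^{2}}{5} - 39\right) 32 = \left(\frac{1}{5} \cdot 400 - 39\right) 32 = \left(80 - 39\right) 32 = 41 \cdot 32 = 1312$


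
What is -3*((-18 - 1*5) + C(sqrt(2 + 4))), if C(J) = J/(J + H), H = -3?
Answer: 75 + 3*sqrt(6) ≈ 82.349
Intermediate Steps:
C(J) = J/(-3 + J) (C(J) = J/(J - 3) = J/(-3 + J))
-3*((-18 - 1*5) + C(sqrt(2 + 4))) = -3*((-18 - 1*5) + sqrt(2 + 4)/(-3 + sqrt(2 + 4))) = -3*((-18 - 5) + sqrt(6)/(-3 + sqrt(6))) = -3*(-23 + sqrt(6)/(-3 + sqrt(6))) = 69 - 3*sqrt(6)/(-3 + sqrt(6))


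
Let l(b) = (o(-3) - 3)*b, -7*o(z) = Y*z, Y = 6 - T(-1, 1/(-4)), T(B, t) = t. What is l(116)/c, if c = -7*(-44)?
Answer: -261/2156 ≈ -0.12106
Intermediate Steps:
c = 308
Y = 25/4 (Y = 6 - 1/(-4) = 6 - 1*(-1/4) = 6 + 1/4 = 25/4 ≈ 6.2500)
o(z) = -25*z/28
l(b) = -9*b/28 (l(b) = (-25/28*(-3) - 3)*b = (75/28 - 3)*b = -9*b/28)
l(116)/c = -9/28*116/308 = -261/7*1/308 = -261/2156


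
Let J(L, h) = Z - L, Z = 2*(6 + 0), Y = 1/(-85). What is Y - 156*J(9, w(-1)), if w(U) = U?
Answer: -39781/85 ≈ -468.01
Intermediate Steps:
Y = -1/85 (Y = 1*(-1/85) = -1/85 ≈ -0.011765)
Z = 12 (Z = 2*6 = 12)
J(L, h) = 12 - L
Y - 156*J(9, w(-1)) = -1/85 - 156*(12 - 1*9) = -1/85 - 156*(12 - 9) = -1/85 - 156*3 = -1/85 - 468 = -39781/85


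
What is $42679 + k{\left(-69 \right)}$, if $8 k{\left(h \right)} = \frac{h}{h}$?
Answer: $\frac{341433}{8} \approx 42679.0$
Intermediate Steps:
$k{\left(h \right)} = \frac{1}{8}$ ($k{\left(h \right)} = \frac{h \frac{1}{h}}{8} = \frac{1}{8} \cdot 1 = \frac{1}{8}$)
$42679 + k{\left(-69 \right)} = 42679 + \frac{1}{8} = \frac{341433}{8}$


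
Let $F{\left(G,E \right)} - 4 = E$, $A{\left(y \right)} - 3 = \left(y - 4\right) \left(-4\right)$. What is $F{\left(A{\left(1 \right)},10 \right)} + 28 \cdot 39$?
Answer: $1106$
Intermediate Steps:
$A{\left(y \right)} = 19 - 4 y$ ($A{\left(y \right)} = 3 + \left(y - 4\right) \left(-4\right) = 3 + \left(-4 + y\right) \left(-4\right) = 3 - \left(-16 + 4 y\right) = 19 - 4 y$)
$F{\left(G,E \right)} = 4 + E$
$F{\left(A{\left(1 \right)},10 \right)} + 28 \cdot 39 = \left(4 + 10\right) + 28 \cdot 39 = 14 + 1092 = 1106$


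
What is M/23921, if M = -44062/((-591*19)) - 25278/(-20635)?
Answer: 1193066032/5542744837215 ≈ 0.00021525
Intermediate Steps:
M = 1193066032/231710415 (M = -44062/(-11229) - 25278*(-1/20635) = -44062*(-1/11229) + 25278/20635 = 44062/11229 + 25278/20635 = 1193066032/231710415 ≈ 5.1490)
M/23921 = (1193066032/231710415)/23921 = (1193066032/231710415)*(1/23921) = 1193066032/5542744837215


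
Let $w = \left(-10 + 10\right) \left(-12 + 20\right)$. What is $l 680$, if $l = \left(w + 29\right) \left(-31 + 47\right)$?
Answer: $315520$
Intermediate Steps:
$w = 0$ ($w = 0 \cdot 8 = 0$)
$l = 464$ ($l = \left(0 + 29\right) \left(-31 + 47\right) = 29 \cdot 16 = 464$)
$l 680 = 464 \cdot 680 = 315520$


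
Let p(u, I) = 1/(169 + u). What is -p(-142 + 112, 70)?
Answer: -1/139 ≈ -0.0071942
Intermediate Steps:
-p(-142 + 112, 70) = -1/(169 + (-142 + 112)) = -1/(169 - 30) = -1/139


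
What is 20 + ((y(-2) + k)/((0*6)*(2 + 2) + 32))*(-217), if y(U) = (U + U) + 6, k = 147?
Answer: -31693/32 ≈ -990.41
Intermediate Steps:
y(U) = 6 + 2*U (y(U) = 2*U + 6 = 6 + 2*U)
20 + ((y(-2) + k)/((0*6)*(2 + 2) + 32))*(-217) = 20 + (((6 + 2*(-2)) + 147)/((0*6)*(2 + 2) + 32))*(-217) = 20 + (((6 - 4) + 147)/(0*4 + 32))*(-217) = 20 + ((2 + 147)/(0 + 32))*(-217) = 20 + (149/32)*(-217) = 20 - 32333/32 = -31693/32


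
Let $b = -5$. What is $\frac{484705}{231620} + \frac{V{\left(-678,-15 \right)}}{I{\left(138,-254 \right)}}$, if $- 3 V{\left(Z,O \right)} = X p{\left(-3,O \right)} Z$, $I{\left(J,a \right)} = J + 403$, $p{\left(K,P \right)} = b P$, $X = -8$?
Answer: $- \frac{6229089319}{25061284} \approx -248.55$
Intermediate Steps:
$p{\left(K,P \right)} = - 5 P$
$I{\left(J,a \right)} = 403 + J$
$V{\left(Z,O \right)} = - \frac{40 O Z}{3}$ ($V{\left(Z,O \right)} = - \frac{- 8 \left(- 5 O\right) Z}{3} = - \frac{40 O Z}{3}$)
$\frac{484705}{231620} + \frac{V{\left(-678,-15 \right)}}{I{\left(138,-254 \right)}} = \frac{484705}{231620} + \frac{\left(- \frac{40}{3}\right) \left(-15\right) \left(-678\right)}{403 + 138} = 484705 \cdot \frac{1}{231620} - \frac{135600}{541} = \frac{96941}{46324} - \frac{135600}{541} = - \frac{6229089319}{25061284}$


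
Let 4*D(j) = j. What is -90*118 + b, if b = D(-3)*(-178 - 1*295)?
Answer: -41061/4 ≈ -10265.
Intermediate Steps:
D(j) = j/4
b = 1419/4 (b = ((1/4)*(-3))*(-178 - 1*295) = -3*(-178 - 295)/4 = -3/4*(-473) = 1419/4 ≈ 354.75)
-90*118 + b = -90*118 + 1419/4 = -10620 + 1419/4 = -41061/4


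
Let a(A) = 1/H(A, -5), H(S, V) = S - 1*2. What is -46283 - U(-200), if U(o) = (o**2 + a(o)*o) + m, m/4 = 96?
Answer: -8753467/101 ≈ -86668.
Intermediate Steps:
H(S, V) = -2 + S (H(S, V) = S - 2 = -2 + S)
m = 384 (m = 4*96 = 384)
a(A) = 1/(-2 + A)
U(o) = 384 + o**2 + o/(-2 + o) (U(o) = (o**2 + o/(-2 + o)) + 384 = 384 + o**2 + o/(-2 + o))
-46283 - U(-200) = -46283 - (-200 + (-2 - 200)*(384 + (-200)**2))/(-2 - 200) = -46283 - (-200 - 202*(384 + 40000))/(-202) = -46283 - (-1)*(-200 - 202*40384)/202 = -46283 - (-1)*(-200 - 8157568)/202 = -46283 - (-1)*(-8157768)/202 = -46283 - 1*4078884/101 = -46283 - 4078884/101 = -8753467/101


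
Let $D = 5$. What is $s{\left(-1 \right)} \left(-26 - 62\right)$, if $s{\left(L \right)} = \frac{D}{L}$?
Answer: $440$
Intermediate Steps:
$s{\left(L \right)} = \frac{5}{L}$
$s{\left(-1 \right)} \left(-26 - 62\right) = \frac{5}{-1} \left(-26 - 62\right) = 5 \left(-1\right) \left(-88\right) = \left(-5\right) \left(-88\right) = 440$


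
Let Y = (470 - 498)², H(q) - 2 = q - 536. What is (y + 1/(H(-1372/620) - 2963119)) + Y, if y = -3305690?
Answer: -1518163293733703/459366558 ≈ -3.3049e+6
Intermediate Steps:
H(q) = -534 + q (H(q) = 2 + (q - 536) = 2 + (-536 + q) = -534 + q)
Y = 784 (Y = (-28)² = 784)
(y + 1/(H(-1372/620) - 2963119)) + Y = (-3305690 + 1/((-534 - 1372/620) - 2963119)) + 784 = (-3305690 + 1/((-534 - 1372*1/620) - 2963119)) + 784 = (-3305690 + 1/((-534 - 343/155) - 2963119)) + 784 = (-3305690 + 1/(-83113/155 - 2963119)) + 784 = (-3305690 + 1/(-459366558/155)) + 784 = (-3305690 - 155/459366558) + 784 = -1518523437115175/459366558 + 784 = -1518163293733703/459366558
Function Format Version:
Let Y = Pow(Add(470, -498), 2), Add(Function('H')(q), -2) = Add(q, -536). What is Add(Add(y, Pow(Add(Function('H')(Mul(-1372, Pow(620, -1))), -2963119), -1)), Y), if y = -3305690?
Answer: Rational(-1518163293733703, 459366558) ≈ -3.3049e+6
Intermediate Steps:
Function('H')(q) = Add(-534, q) (Function('H')(q) = Add(2, Add(q, -536)) = Add(2, Add(-536, q)) = Add(-534, q))
Y = 784 (Y = Pow(-28, 2) = 784)
Add(Add(y, Pow(Add(Function('H')(Mul(-1372, Pow(620, -1))), -2963119), -1)), Y) = Add(Add(-3305690, Pow(Add(Add(-534, Mul(-1372, Pow(620, -1))), -2963119), -1)), 784) = Add(Add(-3305690, Pow(Add(Add(-534, Mul(-1372, Rational(1, 620))), -2963119), -1)), 784) = Add(Add(-3305690, Pow(Add(Add(-534, Rational(-343, 155)), -2963119), -1)), 784) = Add(Add(-3305690, Pow(Add(Rational(-83113, 155), -2963119), -1)), 784) = Add(Add(-3305690, Pow(Rational(-459366558, 155), -1)), 784) = Add(Add(-3305690, Rational(-155, 459366558)), 784) = Add(Rational(-1518523437115175, 459366558), 784) = Rational(-1518163293733703, 459366558)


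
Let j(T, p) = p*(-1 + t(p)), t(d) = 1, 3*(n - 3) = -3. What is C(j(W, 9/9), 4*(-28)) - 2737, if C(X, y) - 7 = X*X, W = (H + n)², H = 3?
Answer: -2730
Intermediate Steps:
n = 2 (n = 3 + (⅓)*(-3) = 3 - 1 = 2)
W = 25 (W = (3 + 2)² = 5² = 25)
j(T, p) = 0 (j(T, p) = p*(-1 + 1) = p*0 = 0)
C(X, y) = 7 + X² (C(X, y) = 7 + X*X = 7 + X²)
C(j(W, 9/9), 4*(-28)) - 2737 = (7 + 0²) - 2737 = (7 + 0) - 2737 = 7 - 2737 = -2730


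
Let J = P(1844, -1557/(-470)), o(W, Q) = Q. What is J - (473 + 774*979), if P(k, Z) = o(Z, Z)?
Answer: -356361373/470 ≈ -7.5822e+5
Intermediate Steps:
P(k, Z) = Z
J = 1557/470 (J = -1557/(-470) = -1557*(-1/470) = 1557/470 ≈ 3.3128)
J - (473 + 774*979) = 1557/470 - (473 + 774*979) = 1557/470 - (473 + 757746) = 1557/470 - 1*758219 = 1557/470 - 758219 = -356361373/470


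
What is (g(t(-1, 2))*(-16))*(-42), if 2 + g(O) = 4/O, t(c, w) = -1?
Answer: -4032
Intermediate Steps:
g(O) = -2 + 4/O
(g(t(-1, 2))*(-16))*(-42) = ((-2 + 4/(-1))*(-16))*(-42) = ((-2 + 4*(-1))*(-16))*(-42) = ((-2 - 4)*(-16))*(-42) = -6*(-16)*(-42) = 96*(-42) = -4032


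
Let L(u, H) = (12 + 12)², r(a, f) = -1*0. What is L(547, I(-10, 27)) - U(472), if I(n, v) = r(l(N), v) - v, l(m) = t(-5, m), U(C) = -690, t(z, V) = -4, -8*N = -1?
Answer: 1266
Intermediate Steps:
N = ⅛ (N = -⅛*(-1) = ⅛ ≈ 0.12500)
l(m) = -4
r(a, f) = 0
I(n, v) = -v (I(n, v) = 0 - v = -v)
L(u, H) = 576 (L(u, H) = 24² = 576)
L(547, I(-10, 27)) - U(472) = 576 - 1*(-690) = 576 + 690 = 1266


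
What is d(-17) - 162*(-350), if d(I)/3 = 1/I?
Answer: 963897/17 ≈ 56700.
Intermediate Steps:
d(I) = 3/I
d(-17) - 162*(-350) = 3/(-17) - 162*(-350) = 3*(-1/17) + 56700 = -3/17 + 56700 = 963897/17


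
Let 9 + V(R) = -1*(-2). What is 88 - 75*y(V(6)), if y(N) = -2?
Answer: 238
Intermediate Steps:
V(R) = -7 (V(R) = -9 - 1*(-2) = -9 + 2 = -7)
88 - 75*y(V(6)) = 88 - 75*(-2) = 88 + 150 = 238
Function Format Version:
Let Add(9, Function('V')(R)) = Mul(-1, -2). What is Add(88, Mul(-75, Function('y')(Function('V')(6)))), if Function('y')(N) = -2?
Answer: 238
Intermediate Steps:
Function('V')(R) = -7 (Function('V')(R) = Add(-9, Mul(-1, -2)) = Add(-9, 2) = -7)
Add(88, Mul(-75, Function('y')(Function('V')(6)))) = Add(88, Mul(-75, -2)) = Add(88, 150) = 238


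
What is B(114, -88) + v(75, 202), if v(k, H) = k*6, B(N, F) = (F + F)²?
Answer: 31426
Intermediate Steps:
B(N, F) = 4*F² (B(N, F) = (2*F)² = 4*F²)
v(k, H) = 6*k
B(114, -88) + v(75, 202) = 4*(-88)² + 6*75 = 4*7744 + 450 = 30976 + 450 = 31426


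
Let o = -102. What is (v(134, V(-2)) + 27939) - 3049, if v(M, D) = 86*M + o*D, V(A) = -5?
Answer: 36924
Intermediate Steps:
v(M, D) = -102*D + 86*M (v(M, D) = 86*M - 102*D = -102*D + 86*M)
(v(134, V(-2)) + 27939) - 3049 = ((-102*(-5) + 86*134) + 27939) - 3049 = ((510 + 11524) + 27939) - 3049 = (12034 + 27939) - 3049 = 39973 - 3049 = 36924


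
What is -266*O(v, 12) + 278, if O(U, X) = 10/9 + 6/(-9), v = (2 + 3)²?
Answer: 1438/9 ≈ 159.78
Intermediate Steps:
v = 25 (v = 5² = 25)
O(U, X) = 4/9 (O(U, X) = 10*(⅑) + 6*(-⅑) = 10/9 - ⅔ = 4/9)
-266*O(v, 12) + 278 = -266*4/9 + 278 = -1064/9 + 278 = 1438/9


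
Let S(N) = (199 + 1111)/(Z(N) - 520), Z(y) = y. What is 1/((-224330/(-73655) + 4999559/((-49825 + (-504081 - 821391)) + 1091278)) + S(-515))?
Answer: -288687988341/4567886321381 ≈ -0.063200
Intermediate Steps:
S(N) = 1310/(-520 + N) (S(N) = (199 + 1111)/(N - 520) = 1310/(-520 + N))
1/((-224330/(-73655) + 4999559/((-49825 + (-504081 - 821391)) + 1091278)) + S(-515)) = 1/((-224330/(-73655) + 4999559/((-49825 + (-504081 - 821391)) + 1091278)) + 1310/(-520 - 515)) = 1/((-224330*(-1/73655) + 4999559/((-49825 - 1325472) + 1091278)) + 1310/(-1035)) = 1/((44866/14731 + 4999559/(-1375297 + 1091278)) + 1310*(-1/1035)) = 1/((44866/14731 + 4999559/(-284019)) - 262/207) = 1/((44866/14731 + 4999559*(-1/284019)) - 262/207) = 1/((44866/14731 - 4999559/284019) - 262/207) = 1/(-60905707175/4183883889 - 262/207) = 1/(-4567886321381/288687988341) = -288687988341/4567886321381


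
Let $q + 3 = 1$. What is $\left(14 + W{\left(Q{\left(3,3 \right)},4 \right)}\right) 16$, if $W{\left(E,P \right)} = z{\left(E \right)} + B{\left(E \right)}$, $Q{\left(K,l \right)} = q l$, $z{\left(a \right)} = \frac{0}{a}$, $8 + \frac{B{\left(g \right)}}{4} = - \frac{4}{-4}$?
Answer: $-224$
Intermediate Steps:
$B{\left(g \right)} = -28$ ($B{\left(g \right)} = -32 + 4 \left(- \frac{4}{-4}\right) = -32 + 4 \left(\left(-4\right) \left(- \frac{1}{4}\right)\right) = -32 + 4 \cdot 1 = -32 + 4 = -28$)
$z{\left(a \right)} = 0$
$q = -2$ ($q = -3 + 1 = -2$)
$Q{\left(K,l \right)} = - 2 l$
$W{\left(E,P \right)} = -28$ ($W{\left(E,P \right)} = 0 - 28 = -28$)
$\left(14 + W{\left(Q{\left(3,3 \right)},4 \right)}\right) 16 = \left(14 - 28\right) 16 = \left(-14\right) 16 = -224$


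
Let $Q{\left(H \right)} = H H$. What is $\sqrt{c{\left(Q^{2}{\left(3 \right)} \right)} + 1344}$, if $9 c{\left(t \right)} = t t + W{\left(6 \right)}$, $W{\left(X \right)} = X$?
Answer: $\frac{\sqrt{18663}}{3} \approx 45.538$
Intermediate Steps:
$Q{\left(H \right)} = H^{2}$
$c{\left(t \right)} = \frac{2}{3} + \frac{t^{2}}{9}$ ($c{\left(t \right)} = \frac{t t + 6}{9} = \frac{t^{2} + 6}{9} = \frac{6 + t^{2}}{9} = \frac{2}{3} + \frac{t^{2}}{9}$)
$\sqrt{c{\left(Q^{2}{\left(3 \right)} \right)} + 1344} = \sqrt{\left(\frac{2}{3} + \frac{\left(\left(3^{2}\right)^{2}\right)^{2}}{9}\right) + 1344} = \sqrt{\left(\frac{2}{3} + \frac{\left(9^{2}\right)^{2}}{9}\right) + 1344} = \sqrt{\left(\frac{2}{3} + \frac{81^{2}}{9}\right) + 1344} = \sqrt{\left(\frac{2}{3} + \frac{1}{9} \cdot 6561\right) + 1344} = \sqrt{\left(\frac{2}{3} + 729\right) + 1344} = \sqrt{\frac{2189}{3} + 1344} = \sqrt{\frac{6221}{3}} = \frac{\sqrt{18663}}{3}$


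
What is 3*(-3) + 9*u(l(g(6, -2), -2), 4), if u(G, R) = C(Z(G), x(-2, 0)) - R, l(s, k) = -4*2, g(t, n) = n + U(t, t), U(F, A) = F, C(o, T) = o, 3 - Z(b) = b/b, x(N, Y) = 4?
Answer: -27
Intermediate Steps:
Z(b) = 2 (Z(b) = 3 - b/b = 3 - 1*1 = 3 - 1 = 2)
g(t, n) = n + t
l(s, k) = -8
u(G, R) = 2 - R
3*(-3) + 9*u(l(g(6, -2), -2), 4) = 3*(-3) + 9*(2 - 1*4) = -9 + 9*(2 - 4) = -9 + 9*(-2) = -9 - 18 = -27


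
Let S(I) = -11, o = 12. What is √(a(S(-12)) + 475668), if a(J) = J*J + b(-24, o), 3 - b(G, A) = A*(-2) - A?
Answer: 2*√118957 ≈ 689.80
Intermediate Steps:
b(G, A) = 3 + 3*A (b(G, A) = 3 - (A*(-2) - A) = 3 - (-2*A - A) = 3 - (-3)*A = 3 + 3*A)
a(J) = 39 + J² (a(J) = J*J + (3 + 3*12) = J² + (3 + 36) = J² + 39 = 39 + J²)
√(a(S(-12)) + 475668) = √((39 + (-11)²) + 475668) = √((39 + 121) + 475668) = √(160 + 475668) = √475828 = 2*√118957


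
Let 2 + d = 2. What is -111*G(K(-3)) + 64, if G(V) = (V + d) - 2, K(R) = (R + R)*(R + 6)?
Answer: 2284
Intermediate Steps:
d = 0 (d = -2 + 2 = 0)
K(R) = 2*R*(6 + R) (K(R) = (2*R)*(6 + R) = 2*R*(6 + R))
G(V) = -2 + V (G(V) = (V + 0) - 2 = V - 2 = -2 + V)
-111*G(K(-3)) + 64 = -111*(-2 + 2*(-3)*(6 - 3)) + 64 = -111*(-2 + 2*(-3)*3) + 64 = -111*(-2 - 18) + 64 = -111*(-20) + 64 = 2220 + 64 = 2284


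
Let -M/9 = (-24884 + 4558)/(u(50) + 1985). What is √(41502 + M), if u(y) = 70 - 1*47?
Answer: 5*√419265129/502 ≈ 203.94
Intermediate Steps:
u(y) = 23 (u(y) = 70 - 47 = 23)
M = 91467/1004 (M = -9*(-24884 + 4558)/(23 + 1985) = -(-182934)/2008 = -9*(-10163/1004) = 91467/1004 ≈ 91.103)
√(41502 + M) = √(41502 + 91467/1004) = √(41759475/1004) = 5*√419265129/502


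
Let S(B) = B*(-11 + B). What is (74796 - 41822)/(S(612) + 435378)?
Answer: 16487/401595 ≈ 0.041054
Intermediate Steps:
(74796 - 41822)/(S(612) + 435378) = (74796 - 41822)/(612*(-11 + 612) + 435378) = 32974/(612*601 + 435378) = 32974/(367812 + 435378) = 32974/803190 = 32974*(1/803190) = 16487/401595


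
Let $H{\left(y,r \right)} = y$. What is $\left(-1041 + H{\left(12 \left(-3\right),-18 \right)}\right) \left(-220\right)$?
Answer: $236940$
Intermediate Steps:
$\left(-1041 + H{\left(12 \left(-3\right),-18 \right)}\right) \left(-220\right) = \left(-1041 + 12 \left(-3\right)\right) \left(-220\right) = \left(-1041 - 36\right) \left(-220\right) = \left(-1077\right) \left(-220\right) = 236940$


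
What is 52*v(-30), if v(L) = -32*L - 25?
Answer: 48620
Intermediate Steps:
v(L) = -25 - 32*L
52*v(-30) = 52*(-25 - 32*(-30)) = 52*(-25 + 960) = 52*935 = 48620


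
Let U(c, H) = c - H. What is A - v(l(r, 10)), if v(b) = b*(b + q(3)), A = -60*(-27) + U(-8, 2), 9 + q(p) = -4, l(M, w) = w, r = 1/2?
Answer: 1640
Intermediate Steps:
r = 1/2 ≈ 0.50000
q(p) = -13 (q(p) = -9 - 4 = -13)
A = 1610 (A = -60*(-27) + (-8 - 1*2) = 1620 + (-8 - 2) = 1620 - 10 = 1610)
v(b) = b*(-13 + b) (v(b) = b*(b - 13) = b*(-13 + b))
A - v(l(r, 10)) = 1610 - 10*(-13 + 10) = 1610 - 10*(-3) = 1610 - 1*(-30) = 1610 + 30 = 1640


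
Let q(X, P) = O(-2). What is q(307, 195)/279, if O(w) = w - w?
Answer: 0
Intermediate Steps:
O(w) = 0
q(X, P) = 0
q(307, 195)/279 = 0/279 = 0*(1/279) = 0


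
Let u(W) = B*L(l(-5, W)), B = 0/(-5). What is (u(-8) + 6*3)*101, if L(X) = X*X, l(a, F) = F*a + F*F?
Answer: 1818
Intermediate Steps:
l(a, F) = F**2 + F*a (l(a, F) = F*a + F**2 = F**2 + F*a)
B = 0 (B = 0*(-1/5) = 0)
L(X) = X**2
u(W) = 0 (u(W) = 0*(W*(W - 5))**2 = 0*(W*(-5 + W))**2 = 0*(W**2*(-5 + W)**2) = 0)
(u(-8) + 6*3)*101 = (0 + 6*3)*101 = (0 + 18)*101 = 18*101 = 1818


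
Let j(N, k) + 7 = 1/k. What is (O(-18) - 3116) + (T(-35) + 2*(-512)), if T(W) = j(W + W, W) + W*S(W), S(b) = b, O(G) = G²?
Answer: -90931/35 ≈ -2598.0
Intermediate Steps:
j(N, k) = -7 + 1/k
T(W) = -7 + 1/W + W² (T(W) = (-7 + 1/W) + W*W = (-7 + 1/W) + W² = -7 + 1/W + W²)
(O(-18) - 3116) + (T(-35) + 2*(-512)) = ((-18)² - 3116) + ((-7 + 1/(-35) + (-35)²) + 2*(-512)) = (324 - 3116) + ((-7 - 1/35 + 1225) - 1024) = -2792 + (42629/35 - 1024) = -2792 + 6789/35 = -90931/35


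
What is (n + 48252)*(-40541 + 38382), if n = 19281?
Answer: -145803747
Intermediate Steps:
(n + 48252)*(-40541 + 38382) = (19281 + 48252)*(-40541 + 38382) = 67533*(-2159) = -145803747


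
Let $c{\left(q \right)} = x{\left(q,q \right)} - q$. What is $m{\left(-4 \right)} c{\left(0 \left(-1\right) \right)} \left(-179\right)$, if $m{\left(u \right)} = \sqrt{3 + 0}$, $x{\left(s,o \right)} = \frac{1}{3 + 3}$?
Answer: $- \frac{179 \sqrt{3}}{6} \approx -51.673$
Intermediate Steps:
$x{\left(s,o \right)} = \frac{1}{6}$
$c{\left(q \right)} = \frac{1}{6} - q$
$m{\left(u \right)} = \sqrt{3}$
$m{\left(-4 \right)} c{\left(0 \left(-1\right) \right)} \left(-179\right) = \sqrt{3} \left(\frac{1}{6} - 0 \left(-1\right)\right) \left(-179\right) = \sqrt{3} \left(\frac{1}{6} - 0\right) \left(-179\right) = \sqrt{3} \left(\frac{1}{6} + 0\right) \left(-179\right) = \sqrt{3} \cdot \frac{1}{6} \left(-179\right) = \frac{\sqrt{3}}{6} \left(-179\right) = - \frac{179 \sqrt{3}}{6}$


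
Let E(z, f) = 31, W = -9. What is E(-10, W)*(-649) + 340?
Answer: -19779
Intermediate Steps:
E(-10, W)*(-649) + 340 = 31*(-649) + 340 = -20119 + 340 = -19779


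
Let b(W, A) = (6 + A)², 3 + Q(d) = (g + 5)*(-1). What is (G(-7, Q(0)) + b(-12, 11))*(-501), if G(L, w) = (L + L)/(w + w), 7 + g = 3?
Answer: -582663/4 ≈ -1.4567e+5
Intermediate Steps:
g = -4 (g = -7 + 3 = -4)
Q(d) = -4 (Q(d) = -3 + (-4 + 5)*(-1) = -3 + 1*(-1) = -3 - 1 = -4)
G(L, w) = L/w (G(L, w) = (2*L)/((2*w)) = (2*L)*(1/(2*w)) = L/w)
(G(-7, Q(0)) + b(-12, 11))*(-501) = (-7/(-4) + (6 + 11)²)*(-501) = (-7*(-¼) + 17²)*(-501) = (7/4 + 289)*(-501) = (1163/4)*(-501) = -582663/4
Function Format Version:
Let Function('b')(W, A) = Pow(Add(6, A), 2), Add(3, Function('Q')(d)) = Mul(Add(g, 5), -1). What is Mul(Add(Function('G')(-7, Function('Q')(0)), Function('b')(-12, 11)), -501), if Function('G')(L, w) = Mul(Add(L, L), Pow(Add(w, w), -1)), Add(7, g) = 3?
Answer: Rational(-582663, 4) ≈ -1.4567e+5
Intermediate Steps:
g = -4 (g = Add(-7, 3) = -4)
Function('Q')(d) = -4 (Function('Q')(d) = Add(-3, Mul(Add(-4, 5), -1)) = Add(-3, Mul(1, -1)) = Add(-3, -1) = -4)
Function('G')(L, w) = Mul(L, Pow(w, -1)) (Function('G')(L, w) = Mul(Mul(2, L), Pow(Mul(2, w), -1)) = Mul(Mul(2, L), Mul(Rational(1, 2), Pow(w, -1))) = Mul(L, Pow(w, -1)))
Mul(Add(Function('G')(-7, Function('Q')(0)), Function('b')(-12, 11)), -501) = Mul(Add(Mul(-7, Pow(-4, -1)), Pow(Add(6, 11), 2)), -501) = Mul(Add(Mul(-7, Rational(-1, 4)), Pow(17, 2)), -501) = Mul(Add(Rational(7, 4), 289), -501) = Mul(Rational(1163, 4), -501) = Rational(-582663, 4)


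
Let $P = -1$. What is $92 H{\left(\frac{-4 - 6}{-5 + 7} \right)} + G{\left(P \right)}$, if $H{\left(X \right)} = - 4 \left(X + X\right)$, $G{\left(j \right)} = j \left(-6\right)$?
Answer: $3686$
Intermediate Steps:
$G{\left(j \right)} = - 6 j$
$H{\left(X \right)} = - 8 X$ ($H{\left(X \right)} = - 4 \cdot 2 X = - 8 X$)
$92 H{\left(\frac{-4 - 6}{-5 + 7} \right)} + G{\left(P \right)} = 92 \left(- 8 \frac{-4 - 6}{-5 + 7}\right) - -6 = 92 \left(- 8 \left(- \frac{10}{2}\right)\right) + 6 = 92 \left(- 8 \left(\left(-10\right) \frac{1}{2}\right)\right) + 6 = 92 \left(\left(-8\right) \left(-5\right)\right) + 6 = 92 \cdot 40 + 6 = 3680 + 6 = 3686$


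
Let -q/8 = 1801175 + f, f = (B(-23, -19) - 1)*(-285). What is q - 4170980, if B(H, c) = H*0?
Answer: -18582660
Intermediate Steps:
B(H, c) = 0
f = 285 (f = (0 - 1)*(-285) = -1*(-285) = 285)
q = -14411680 (q = -8*(1801175 + 285) = -8*1801460 = -14411680)
q - 4170980 = -14411680 - 4170980 = -18582660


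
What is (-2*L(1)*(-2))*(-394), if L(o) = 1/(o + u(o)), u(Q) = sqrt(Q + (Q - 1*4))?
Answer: 1576*I/(sqrt(2) - I) ≈ -525.33 + 742.93*I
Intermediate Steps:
u(Q) = sqrt(-4 + 2*Q) (u(Q) = sqrt(Q + (Q - 4)) = sqrt(Q + (-4 + Q)) = sqrt(-4 + 2*Q))
L(o) = 1/(o + sqrt(-4 + 2*o))
(-2*L(1)*(-2))*(-394) = (-2/(1 + sqrt(2)*sqrt(-2 + 1))*(-2))*(-394) = (-2/(1 + sqrt(2)*sqrt(-1))*(-2))*(-394) = (-2/(1 + sqrt(2)*I)*(-2))*(-394) = (-2/(1 + I*sqrt(2))*(-2))*(-394) = (4/(1 + I*sqrt(2)))*(-394) = -1576/(1 + I*sqrt(2))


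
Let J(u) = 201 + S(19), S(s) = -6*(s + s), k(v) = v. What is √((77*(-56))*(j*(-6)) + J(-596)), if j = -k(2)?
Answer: I*√51771 ≈ 227.53*I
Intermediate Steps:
S(s) = -12*s
j = -2 (j = -1*2 = -2)
J(u) = -27 (J(u) = 201 - 12*19 = 201 - 228 = -27)
√((77*(-56))*(j*(-6)) + J(-596)) = √((77*(-56))*(-2*(-6)) - 27) = √(-4312*12 - 27) = √(-51744 - 27) = √(-51771) = I*√51771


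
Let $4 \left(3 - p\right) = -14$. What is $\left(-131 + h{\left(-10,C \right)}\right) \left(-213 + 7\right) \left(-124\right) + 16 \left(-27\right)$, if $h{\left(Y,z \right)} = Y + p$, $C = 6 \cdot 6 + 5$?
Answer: $-3436100$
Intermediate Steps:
$p = \frac{13}{2}$ ($p = 3 - - \frac{7}{2} = 3 + \frac{7}{2} = \frac{13}{2} \approx 6.5$)
$C = 41$ ($C = 36 + 5 = 41$)
$h{\left(Y,z \right)} = \frac{13}{2} + Y$ ($h{\left(Y,z \right)} = Y + \frac{13}{2} = \frac{13}{2} + Y$)
$\left(-131 + h{\left(-10,C \right)}\right) \left(-213 + 7\right) \left(-124\right) + 16 \left(-27\right) = \left(-131 + \left(\frac{13}{2} - 10\right)\right) \left(-213 + 7\right) \left(-124\right) + 16 \left(-27\right) = \left(-131 - \frac{7}{2}\right) \left(-206\right) \left(-124\right) - 432 = \left(- \frac{269}{2}\right) \left(-206\right) \left(-124\right) - 432 = 27707 \left(-124\right) - 432 = -3435668 - 432 = -3436100$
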